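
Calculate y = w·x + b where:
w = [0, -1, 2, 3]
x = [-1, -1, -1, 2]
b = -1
y = 4

y = (0)(-1) + (-1)(-1) + (2)(-1) + (3)(2) + -1 = 4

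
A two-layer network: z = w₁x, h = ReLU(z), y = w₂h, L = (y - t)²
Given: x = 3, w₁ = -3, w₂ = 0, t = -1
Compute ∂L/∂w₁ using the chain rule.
∂L/∂w₁ = 0

Forward pass:
z = w₁x = -3×3 = -9
h = ReLU(-9) = 0
y = w₂h = 0×0 = 0

Backward pass:
∂L/∂y = 2(y - t) = 2(0 - -1) = 2
∂y/∂h = w₂ = 0
∂h/∂z = 0 (ReLU derivative)
∂z/∂w₁ = x = 3

∂L/∂w₁ = 2 × 0 × 0 × 3 = 0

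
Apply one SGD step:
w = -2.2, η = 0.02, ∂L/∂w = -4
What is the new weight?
w_new = -2.12

w_new = w - η·∂L/∂w = -2.2 - 0.02×(-4) = -2.2 - (-0.08) = -2.12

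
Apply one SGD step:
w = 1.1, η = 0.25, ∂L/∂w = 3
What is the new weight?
w_new = 0.35

w_new = w - η·∂L/∂w = 1.1 - 0.25×(3) = 1.1 - (0.75) = 0.35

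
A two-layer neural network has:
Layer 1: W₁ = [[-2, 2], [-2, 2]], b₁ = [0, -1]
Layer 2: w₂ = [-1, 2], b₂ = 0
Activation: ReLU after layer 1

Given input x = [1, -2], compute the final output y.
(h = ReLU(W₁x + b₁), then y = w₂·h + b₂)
y = 0

Layer 1 pre-activation: z₁ = [-6, -7]
After ReLU: h = [0, 0]
Layer 2 output: y = -1×0 + 2×0 + 0 = 0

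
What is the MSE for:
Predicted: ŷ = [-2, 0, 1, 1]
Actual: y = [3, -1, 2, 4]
MSE = 9

MSE = (1/4)((-2-3)² + (0--1)² + (1-2)² + (1-4)²) = (1/4)(25 + 1 + 1 + 9) = 9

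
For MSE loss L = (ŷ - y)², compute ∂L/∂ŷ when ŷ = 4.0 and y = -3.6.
∂L/∂ŷ = 15.2

∂L/∂ŷ = 2(ŷ - y) = 2(4.0 - -3.6) = 2(7.6) = 15.2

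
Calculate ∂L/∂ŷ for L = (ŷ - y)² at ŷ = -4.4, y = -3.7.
∂L/∂ŷ = -1.4

∂L/∂ŷ = 2(ŷ - y) = 2(-4.4 - -3.7) = 2(-0.7) = -1.4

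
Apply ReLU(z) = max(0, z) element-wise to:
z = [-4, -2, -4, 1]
h = [0, 0, 0, 1]

ReLU applied element-wise: max(0,-4)=0, max(0,-2)=0, max(0,-4)=0, max(0,1)=1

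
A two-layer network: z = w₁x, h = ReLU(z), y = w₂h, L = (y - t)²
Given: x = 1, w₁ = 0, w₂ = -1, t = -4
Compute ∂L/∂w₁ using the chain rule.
∂L/∂w₁ = 0

Forward pass:
z = w₁x = 0×1 = 0
h = ReLU(0) = 0
y = w₂h = -1×0 = 0

Backward pass:
∂L/∂y = 2(y - t) = 2(0 - -4) = 8
∂y/∂h = w₂ = -1
∂h/∂z = 0 (ReLU derivative)
∂z/∂w₁ = x = 1

∂L/∂w₁ = 8 × -1 × 0 × 1 = 0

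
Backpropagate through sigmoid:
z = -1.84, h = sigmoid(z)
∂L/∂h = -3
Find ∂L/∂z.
∂L/∂z = -0.3548

σ(-1.84) = 0.1371
σ'(-1.84) = σ(-1.84)(1 - σ(-1.84)) = 0.1371 × 0.8629 = 0.1183
∂L/∂z = ∂L/∂h · σ'(z) = -3 × 0.1183 = -0.3548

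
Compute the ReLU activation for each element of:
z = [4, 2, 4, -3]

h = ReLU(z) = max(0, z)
h = [4, 2, 4, 0]

ReLU applied element-wise: max(0,4)=4, max(0,2)=2, max(0,4)=4, max(0,-3)=0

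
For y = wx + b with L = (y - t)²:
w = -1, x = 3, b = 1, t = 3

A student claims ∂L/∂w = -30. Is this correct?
Correct

y = (-1)(3) + 1 = -2
∂L/∂y = 2(y - t) = 2(-2 - 3) = -10
∂y/∂w = x = 3
∂L/∂w = -10 × 3 = -30

Claimed value: -30
Correct: The correct gradient is -30.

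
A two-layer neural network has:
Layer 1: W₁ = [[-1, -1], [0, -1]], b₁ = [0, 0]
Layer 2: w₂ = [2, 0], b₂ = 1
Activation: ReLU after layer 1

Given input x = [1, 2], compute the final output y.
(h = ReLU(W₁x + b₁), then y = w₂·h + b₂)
y = 1

Layer 1 pre-activation: z₁ = [-3, -2]
After ReLU: h = [0, 0]
Layer 2 output: y = 2×0 + 0×0 + 1 = 1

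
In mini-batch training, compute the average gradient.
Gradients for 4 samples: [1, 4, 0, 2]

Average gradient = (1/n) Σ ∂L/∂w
Average gradient = 1.75

Average = (1/4)(1 + 4 + 0 + 2) = 7/4 = 1.75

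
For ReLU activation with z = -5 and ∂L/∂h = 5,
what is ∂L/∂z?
∂L/∂z = 0

h = ReLU(-5) = 0
Since z < 0: ∂h/∂z = 0
∂L/∂z = ∂L/∂h · ∂h/∂z = 5 × 0 = 0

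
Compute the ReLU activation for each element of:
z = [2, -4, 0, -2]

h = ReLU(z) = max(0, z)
h = [2, 0, 0, 0]

ReLU applied element-wise: max(0,2)=2, max(0,-4)=0, max(0,0)=0, max(0,-2)=0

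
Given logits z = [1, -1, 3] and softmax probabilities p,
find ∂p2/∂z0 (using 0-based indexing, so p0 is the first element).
∂p2/∂z0 = -0.1017

p = softmax(z) = [0.1173, 0.01588, 0.8668]
p2 = 0.8668, p0 = 0.1173

∂p2/∂z0 = -p2 × p0 = -0.8668 × 0.1173 = -0.1017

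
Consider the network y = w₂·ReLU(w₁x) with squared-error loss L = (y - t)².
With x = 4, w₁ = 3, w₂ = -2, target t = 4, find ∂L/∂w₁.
∂L/∂w₁ = 448

Forward pass:
z = w₁x = 3×4 = 12
h = ReLU(12) = 12
y = w₂h = -2×12 = -24

Backward pass:
∂L/∂y = 2(y - t) = 2(-24 - 4) = -56
∂y/∂h = w₂ = -2
∂h/∂z = 1 (ReLU derivative)
∂z/∂w₁ = x = 4

∂L/∂w₁ = -56 × -2 × 1 × 4 = 448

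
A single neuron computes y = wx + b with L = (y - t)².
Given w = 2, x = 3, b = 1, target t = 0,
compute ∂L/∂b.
∂L/∂b = 14

y = wx + b = (2)(3) + 1 = 7
∂L/∂y = 2(y - t) = 2(7 - 0) = 14
∂y/∂b = 1
∂L/∂b = ∂L/∂y · ∂y/∂b = 14 × 1 = 14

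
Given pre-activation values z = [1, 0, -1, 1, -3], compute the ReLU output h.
h = [1, 0, 0, 1, 0]

ReLU applied element-wise: max(0,1)=1, max(0,0)=0, max(0,-1)=0, max(0,1)=1, max(0,-3)=0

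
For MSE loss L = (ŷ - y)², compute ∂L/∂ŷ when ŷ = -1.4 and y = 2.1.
∂L/∂ŷ = -7.0

∂L/∂ŷ = 2(ŷ - y) = 2(-1.4 - 2.1) = 2(-3.5) = -7.0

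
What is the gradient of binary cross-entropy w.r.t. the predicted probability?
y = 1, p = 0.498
∂L/∂p = -2.008

∂L/∂p = -y/p + (1-y)/(1-p) = -1/0.498 + 0 = -2.008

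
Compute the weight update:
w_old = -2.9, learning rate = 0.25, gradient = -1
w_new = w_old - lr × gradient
w_new = -2.65

w_new = w - η·∂L/∂w = -2.9 - 0.25×(-1) = -2.9 - (-0.25) = -2.65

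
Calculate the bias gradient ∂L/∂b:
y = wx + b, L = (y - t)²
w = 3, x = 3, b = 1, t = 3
∂L/∂b = 14

y = wx + b = (3)(3) + 1 = 10
∂L/∂y = 2(y - t) = 2(10 - 3) = 14
∂y/∂b = 1
∂L/∂b = ∂L/∂y · ∂y/∂b = 14 × 1 = 14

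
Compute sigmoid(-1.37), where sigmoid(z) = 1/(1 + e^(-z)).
0.2026

sigmoid(-1.37) = 1/(1 + e^(1.37)) = 1/(1 + 3.935) = 0.2026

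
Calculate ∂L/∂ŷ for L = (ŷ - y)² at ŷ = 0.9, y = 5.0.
∂L/∂ŷ = -8.2

∂L/∂ŷ = 2(ŷ - y) = 2(0.9 - 5.0) = 2(-4.1) = -8.2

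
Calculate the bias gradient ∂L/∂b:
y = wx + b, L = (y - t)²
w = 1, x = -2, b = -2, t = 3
∂L/∂b = -14

y = wx + b = (1)(-2) + -2 = -4
∂L/∂y = 2(y - t) = 2(-4 - 3) = -14
∂y/∂b = 1
∂L/∂b = ∂L/∂y · ∂y/∂b = -14 × 1 = -14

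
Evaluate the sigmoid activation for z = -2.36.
0.08627

sigmoid(-2.36) = 1/(1 + e^(2.36)) = 1/(1 + 10.59) = 0.08627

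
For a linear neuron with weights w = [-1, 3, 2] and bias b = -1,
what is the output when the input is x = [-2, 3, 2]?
y = 14

y = (-1)(-2) + (3)(3) + (2)(2) + -1 = 14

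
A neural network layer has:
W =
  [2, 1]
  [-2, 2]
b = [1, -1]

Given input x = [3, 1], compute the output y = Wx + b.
y = [8, -5]

Wx = [2×3 + 1×1, -2×3 + 2×1]
   = [7, -4]
y = Wx + b = [7 + 1, -4 + -1] = [8, -5]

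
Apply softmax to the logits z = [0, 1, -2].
p = [0.2595, 0.7054, 0.0351]

exp(z) = [1, 2.718, 0.1353]
Sum = 3.854
p = [0.2595, 0.7054, 0.0351]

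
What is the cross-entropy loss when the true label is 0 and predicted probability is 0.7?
L = 1.204

L = -0·log(0.7) - 1·log(0.3) = -log(0.3) = 1.204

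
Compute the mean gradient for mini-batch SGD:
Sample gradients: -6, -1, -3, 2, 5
Average gradient = -0.6

Average = (1/5)(-6 + -1 + -3 + 2 + 5) = -3/5 = -0.6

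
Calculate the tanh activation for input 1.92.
0.9579

tanh(1.92) = (e^(1.92) - e^(-1.92))/(e^(1.92) + e^(-1.92)) = 0.9579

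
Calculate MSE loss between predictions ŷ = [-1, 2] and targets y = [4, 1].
MSE = 13

MSE = (1/2)((-1-4)² + (2-1)²) = (1/2)(25 + 1) = 13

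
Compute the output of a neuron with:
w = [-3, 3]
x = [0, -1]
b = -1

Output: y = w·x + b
y = -4

y = (-3)(0) + (3)(-1) + -1 = -4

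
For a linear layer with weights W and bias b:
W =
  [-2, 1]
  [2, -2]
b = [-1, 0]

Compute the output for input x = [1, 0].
y = [-3, 2]

Wx = [-2×1 + 1×0, 2×1 + -2×0]
   = [-2, 2]
y = Wx + b = [-2 + -1, 2 + 0] = [-3, 2]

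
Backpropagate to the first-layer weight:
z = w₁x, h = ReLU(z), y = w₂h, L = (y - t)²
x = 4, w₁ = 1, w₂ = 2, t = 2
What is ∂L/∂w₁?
∂L/∂w₁ = 96

Forward pass:
z = w₁x = 1×4 = 4
h = ReLU(4) = 4
y = w₂h = 2×4 = 8

Backward pass:
∂L/∂y = 2(y - t) = 2(8 - 2) = 12
∂y/∂h = w₂ = 2
∂h/∂z = 1 (ReLU derivative)
∂z/∂w₁ = x = 4

∂L/∂w₁ = 12 × 2 × 1 × 4 = 96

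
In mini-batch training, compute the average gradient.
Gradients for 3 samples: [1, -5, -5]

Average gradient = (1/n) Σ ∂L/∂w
Average gradient = -3

Average = (1/3)(1 + -5 + -5) = -9/3 = -3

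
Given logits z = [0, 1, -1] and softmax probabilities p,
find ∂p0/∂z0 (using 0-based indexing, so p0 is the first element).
∂p0/∂z0 = 0.1848

p = softmax(z) = [0.2447, 0.6652, 0.09003]
p0 = 0.2447

∂p0/∂z0 = p0(1 - p0) = 0.2447 × (1 - 0.2447) = 0.1848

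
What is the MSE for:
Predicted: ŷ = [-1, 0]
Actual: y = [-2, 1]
MSE = 1

MSE = (1/2)((-1--2)² + (0-1)²) = (1/2)(1 + 1) = 1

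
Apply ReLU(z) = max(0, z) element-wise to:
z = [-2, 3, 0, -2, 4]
h = [0, 3, 0, 0, 4]

ReLU applied element-wise: max(0,-2)=0, max(0,3)=3, max(0,0)=0, max(0,-2)=0, max(0,4)=4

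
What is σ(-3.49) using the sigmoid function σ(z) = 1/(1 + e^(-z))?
0.0296

sigmoid(-3.49) = 1/(1 + e^(3.49)) = 1/(1 + 32.79) = 0.0296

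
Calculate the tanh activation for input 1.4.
0.8854

tanh(1.4) = (e^(1.4) - e^(-1.4))/(e^(1.4) + e^(-1.4)) = 0.8854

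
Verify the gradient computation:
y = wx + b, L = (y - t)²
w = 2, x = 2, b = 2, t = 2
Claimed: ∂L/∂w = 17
Incorrect

y = (2)(2) + 2 = 6
∂L/∂y = 2(y - t) = 2(6 - 2) = 8
∂y/∂w = x = 2
∂L/∂w = 8 × 2 = 16

Claimed value: 17
Incorrect: The correct gradient is 16.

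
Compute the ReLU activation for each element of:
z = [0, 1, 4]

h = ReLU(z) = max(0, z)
h = [0, 1, 4]

ReLU applied element-wise: max(0,0)=0, max(0,1)=1, max(0,4)=4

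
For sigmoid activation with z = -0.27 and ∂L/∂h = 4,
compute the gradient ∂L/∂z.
∂L/∂z = 0.982

σ(-0.27) = 0.4329
σ'(-0.27) = σ(-0.27)(1 - σ(-0.27)) = 0.4329 × 0.5671 = 0.2455
∂L/∂z = ∂L/∂h · σ'(z) = 4 × 0.2455 = 0.982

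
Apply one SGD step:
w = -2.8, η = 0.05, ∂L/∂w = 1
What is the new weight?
w_new = -2.85

w_new = w - η·∂L/∂w = -2.8 - 0.05×(1) = -2.8 - (0.05) = -2.85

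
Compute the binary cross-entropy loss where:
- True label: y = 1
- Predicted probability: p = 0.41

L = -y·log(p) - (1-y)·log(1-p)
L = 0.8916

L = -1·log(0.41) - 0·log(0.59) = -log(0.41) = 0.8916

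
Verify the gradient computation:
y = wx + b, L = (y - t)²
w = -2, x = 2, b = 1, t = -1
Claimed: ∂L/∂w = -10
Incorrect

y = (-2)(2) + 1 = -3
∂L/∂y = 2(y - t) = 2(-3 - -1) = -4
∂y/∂w = x = 2
∂L/∂w = -4 × 2 = -8

Claimed value: -10
Incorrect: The correct gradient is -8.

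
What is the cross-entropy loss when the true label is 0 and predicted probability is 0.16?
L = 0.1744

L = -0·log(0.16) - 1·log(0.84) = -log(0.84) = 0.1744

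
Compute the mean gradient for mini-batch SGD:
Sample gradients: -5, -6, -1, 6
Average gradient = -1.5

Average = (1/4)(-5 + -6 + -1 + 6) = -6/4 = -1.5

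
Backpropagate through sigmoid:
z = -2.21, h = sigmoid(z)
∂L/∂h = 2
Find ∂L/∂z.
∂L/∂z = 0.1782

σ(-2.21) = 0.09886
σ'(-2.21) = σ(-2.21)(1 - σ(-2.21)) = 0.09886 × 0.9011 = 0.08908
∂L/∂z = ∂L/∂h · σ'(z) = 2 × 0.08908 = 0.1782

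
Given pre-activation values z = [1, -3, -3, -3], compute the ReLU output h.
h = [1, 0, 0, 0]

ReLU applied element-wise: max(0,1)=1, max(0,-3)=0, max(0,-3)=0, max(0,-3)=0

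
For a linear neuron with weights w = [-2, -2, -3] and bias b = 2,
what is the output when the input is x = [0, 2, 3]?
y = -11

y = (-2)(0) + (-2)(2) + (-3)(3) + 2 = -11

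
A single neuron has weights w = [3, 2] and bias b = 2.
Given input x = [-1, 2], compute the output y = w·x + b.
y = 3

y = (3)(-1) + (2)(2) + 2 = 3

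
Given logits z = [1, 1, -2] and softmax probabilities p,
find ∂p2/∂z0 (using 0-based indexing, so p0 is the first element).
∂p2/∂z0 = -0.01185

p = softmax(z) = [0.4879, 0.4879, 0.02429]
p2 = 0.02429, p0 = 0.4879

∂p2/∂z0 = -p2 × p0 = -0.02429 × 0.4879 = -0.01185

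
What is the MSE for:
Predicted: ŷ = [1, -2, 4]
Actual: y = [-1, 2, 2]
MSE = 8

MSE = (1/3)((1--1)² + (-2-2)² + (4-2)²) = (1/3)(4 + 16 + 4) = 8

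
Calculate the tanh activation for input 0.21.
0.207

tanh(0.21) = (e^(0.21) - e^(-0.21))/(e^(0.21) + e^(-0.21)) = 0.207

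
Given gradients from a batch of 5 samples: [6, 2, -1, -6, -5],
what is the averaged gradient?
Average gradient = -0.8

Average = (1/5)(6 + 2 + -1 + -6 + -5) = -4/5 = -0.8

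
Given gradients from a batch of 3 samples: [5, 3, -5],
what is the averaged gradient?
Average gradient = 1

Average = (1/3)(5 + 3 + -5) = 3/3 = 1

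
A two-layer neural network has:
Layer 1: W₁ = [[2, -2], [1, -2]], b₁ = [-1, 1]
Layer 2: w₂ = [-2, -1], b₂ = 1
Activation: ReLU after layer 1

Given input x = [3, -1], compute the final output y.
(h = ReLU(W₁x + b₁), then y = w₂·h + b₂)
y = -19

Layer 1 pre-activation: z₁ = [7, 6]
After ReLU: h = [7, 6]
Layer 2 output: y = -2×7 + -1×6 + 1 = -19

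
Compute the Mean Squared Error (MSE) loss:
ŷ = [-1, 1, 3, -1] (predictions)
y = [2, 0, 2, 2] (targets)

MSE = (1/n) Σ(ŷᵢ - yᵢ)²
MSE = 5

MSE = (1/4)((-1-2)² + (1-0)² + (3-2)² + (-1-2)²) = (1/4)(9 + 1 + 1 + 9) = 5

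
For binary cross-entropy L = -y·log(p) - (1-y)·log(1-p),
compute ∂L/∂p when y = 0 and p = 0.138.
∂L/∂p = 1.16

∂L/∂p = -y/p + (1-y)/(1-p) = 0 + 1/0.862 = 1.16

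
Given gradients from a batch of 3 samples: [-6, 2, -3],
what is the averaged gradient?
Average gradient = -2.333

Average = (1/3)(-6 + 2 + -3) = -7/3 = -2.333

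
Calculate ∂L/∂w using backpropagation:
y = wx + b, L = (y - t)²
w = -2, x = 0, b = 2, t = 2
∂L/∂w = 0

y = wx + b = (-2)(0) + 2 = 2
∂L/∂y = 2(y - t) = 2(2 - 2) = 0
∂y/∂w = x = 0
∂L/∂w = ∂L/∂y · ∂y/∂w = 0 × 0 = 0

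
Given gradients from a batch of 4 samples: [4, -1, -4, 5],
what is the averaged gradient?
Average gradient = 1

Average = (1/4)(4 + -1 + -4 + 5) = 4/4 = 1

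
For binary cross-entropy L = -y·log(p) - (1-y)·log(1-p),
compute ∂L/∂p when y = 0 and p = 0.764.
∂L/∂p = 4.237

∂L/∂p = -y/p + (1-y)/(1-p) = 0 + 1/0.236 = 4.237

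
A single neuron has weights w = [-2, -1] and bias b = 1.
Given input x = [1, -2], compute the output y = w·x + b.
y = 1

y = (-2)(1) + (-1)(-2) + 1 = 1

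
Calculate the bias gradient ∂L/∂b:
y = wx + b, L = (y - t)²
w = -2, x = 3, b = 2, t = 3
∂L/∂b = -14

y = wx + b = (-2)(3) + 2 = -4
∂L/∂y = 2(y - t) = 2(-4 - 3) = -14
∂y/∂b = 1
∂L/∂b = ∂L/∂y · ∂y/∂b = -14 × 1 = -14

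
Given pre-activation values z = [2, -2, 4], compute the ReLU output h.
h = [2, 0, 4]

ReLU applied element-wise: max(0,2)=2, max(0,-2)=0, max(0,4)=4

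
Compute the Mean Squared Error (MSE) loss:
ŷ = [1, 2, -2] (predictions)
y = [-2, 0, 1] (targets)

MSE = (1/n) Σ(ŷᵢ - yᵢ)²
MSE = 7.333

MSE = (1/3)((1--2)² + (2-0)² + (-2-1)²) = (1/3)(9 + 4 + 9) = 7.333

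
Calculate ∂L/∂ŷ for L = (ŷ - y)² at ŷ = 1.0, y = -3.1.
∂L/∂ŷ = 8.2

∂L/∂ŷ = 2(ŷ - y) = 2(1.0 - -3.1) = 2(4.1) = 8.2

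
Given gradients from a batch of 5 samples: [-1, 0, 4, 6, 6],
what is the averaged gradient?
Average gradient = 3

Average = (1/5)(-1 + 0 + 4 + 6 + 6) = 15/5 = 3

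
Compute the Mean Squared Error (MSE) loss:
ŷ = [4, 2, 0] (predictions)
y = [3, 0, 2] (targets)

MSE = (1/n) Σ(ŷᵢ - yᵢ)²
MSE = 3

MSE = (1/3)((4-3)² + (2-0)² + (0-2)²) = (1/3)(1 + 4 + 4) = 3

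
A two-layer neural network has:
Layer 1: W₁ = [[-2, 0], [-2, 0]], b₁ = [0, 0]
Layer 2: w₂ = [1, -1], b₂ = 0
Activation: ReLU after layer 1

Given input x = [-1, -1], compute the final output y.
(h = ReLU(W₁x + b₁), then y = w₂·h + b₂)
y = 0

Layer 1 pre-activation: z₁ = [2, 2]
After ReLU: h = [2, 2]
Layer 2 output: y = 1×2 + -1×2 + 0 = 0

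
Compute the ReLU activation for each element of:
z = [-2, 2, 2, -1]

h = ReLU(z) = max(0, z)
h = [0, 2, 2, 0]

ReLU applied element-wise: max(0,-2)=0, max(0,2)=2, max(0,2)=2, max(0,-1)=0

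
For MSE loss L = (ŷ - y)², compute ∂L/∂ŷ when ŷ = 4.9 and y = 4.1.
∂L/∂ŷ = 1.6

∂L/∂ŷ = 2(ŷ - y) = 2(4.9 - 4.1) = 2(0.8) = 1.6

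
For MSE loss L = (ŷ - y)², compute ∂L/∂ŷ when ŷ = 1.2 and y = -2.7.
∂L/∂ŷ = 7.8

∂L/∂ŷ = 2(ŷ - y) = 2(1.2 - -2.7) = 2(3.9) = 7.8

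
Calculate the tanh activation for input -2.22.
-0.9767

tanh(-2.22) = (e^(-2.22) - e^(2.22))/(e^(-2.22) + e^(2.22)) = -0.9767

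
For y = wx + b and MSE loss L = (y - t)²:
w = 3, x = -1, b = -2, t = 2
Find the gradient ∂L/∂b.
∂L/∂b = -14

y = wx + b = (3)(-1) + -2 = -5
∂L/∂y = 2(y - t) = 2(-5 - 2) = -14
∂y/∂b = 1
∂L/∂b = ∂L/∂y · ∂y/∂b = -14 × 1 = -14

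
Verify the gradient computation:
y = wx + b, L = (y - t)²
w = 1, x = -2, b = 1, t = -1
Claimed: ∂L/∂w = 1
Incorrect

y = (1)(-2) + 1 = -1
∂L/∂y = 2(y - t) = 2(-1 - -1) = 0
∂y/∂w = x = -2
∂L/∂w = 0 × -2 = 0

Claimed value: 1
Incorrect: The correct gradient is 0.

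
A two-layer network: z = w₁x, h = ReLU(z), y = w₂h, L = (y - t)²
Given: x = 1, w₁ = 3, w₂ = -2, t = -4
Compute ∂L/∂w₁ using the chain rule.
∂L/∂w₁ = 8

Forward pass:
z = w₁x = 3×1 = 3
h = ReLU(3) = 3
y = w₂h = -2×3 = -6

Backward pass:
∂L/∂y = 2(y - t) = 2(-6 - -4) = -4
∂y/∂h = w₂ = -2
∂h/∂z = 1 (ReLU derivative)
∂z/∂w₁ = x = 1

∂L/∂w₁ = -4 × -2 × 1 × 1 = 8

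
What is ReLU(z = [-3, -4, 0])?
h = [0, 0, 0]

ReLU applied element-wise: max(0,-3)=0, max(0,-4)=0, max(0,0)=0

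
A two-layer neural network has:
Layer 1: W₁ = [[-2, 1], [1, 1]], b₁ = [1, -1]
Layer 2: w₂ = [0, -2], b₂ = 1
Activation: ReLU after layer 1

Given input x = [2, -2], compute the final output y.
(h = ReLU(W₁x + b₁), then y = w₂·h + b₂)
y = 1

Layer 1 pre-activation: z₁ = [-5, -1]
After ReLU: h = [0, 0]
Layer 2 output: y = 0×0 + -2×0 + 1 = 1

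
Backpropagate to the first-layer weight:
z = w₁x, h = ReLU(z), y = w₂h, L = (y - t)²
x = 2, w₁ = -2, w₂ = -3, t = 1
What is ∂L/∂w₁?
∂L/∂w₁ = 0

Forward pass:
z = w₁x = -2×2 = -4
h = ReLU(-4) = 0
y = w₂h = -3×0 = 0

Backward pass:
∂L/∂y = 2(y - t) = 2(0 - 1) = -2
∂y/∂h = w₂ = -3
∂h/∂z = 0 (ReLU derivative)
∂z/∂w₁ = x = 2

∂L/∂w₁ = -2 × -3 × 0 × 2 = 0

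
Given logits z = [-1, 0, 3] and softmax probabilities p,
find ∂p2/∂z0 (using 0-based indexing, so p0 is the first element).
∂p2/∂z0 = -0.01605

p = softmax(z) = [0.01715, 0.04661, 0.9362]
p2 = 0.9362, p0 = 0.01715

∂p2/∂z0 = -p2 × p0 = -0.9362 × 0.01715 = -0.01605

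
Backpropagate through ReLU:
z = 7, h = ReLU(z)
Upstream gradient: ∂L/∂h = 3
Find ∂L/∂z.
∂L/∂z = 3

h = ReLU(7) = 7
Since z > 0: ∂h/∂z = 1
∂L/∂z = ∂L/∂h · ∂h/∂z = 3 × 1 = 3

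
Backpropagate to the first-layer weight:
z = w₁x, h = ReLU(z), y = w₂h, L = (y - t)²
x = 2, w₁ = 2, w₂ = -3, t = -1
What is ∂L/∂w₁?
∂L/∂w₁ = 132

Forward pass:
z = w₁x = 2×2 = 4
h = ReLU(4) = 4
y = w₂h = -3×4 = -12

Backward pass:
∂L/∂y = 2(y - t) = 2(-12 - -1) = -22
∂y/∂h = w₂ = -3
∂h/∂z = 1 (ReLU derivative)
∂z/∂w₁ = x = 2

∂L/∂w₁ = -22 × -3 × 1 × 2 = 132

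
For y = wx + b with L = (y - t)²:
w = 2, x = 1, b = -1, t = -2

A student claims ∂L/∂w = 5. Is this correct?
Incorrect

y = (2)(1) + -1 = 1
∂L/∂y = 2(y - t) = 2(1 - -2) = 6
∂y/∂w = x = 1
∂L/∂w = 6 × 1 = 6

Claimed value: 5
Incorrect: The correct gradient is 6.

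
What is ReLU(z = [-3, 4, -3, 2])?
h = [0, 4, 0, 2]

ReLU applied element-wise: max(0,-3)=0, max(0,4)=4, max(0,-3)=0, max(0,2)=2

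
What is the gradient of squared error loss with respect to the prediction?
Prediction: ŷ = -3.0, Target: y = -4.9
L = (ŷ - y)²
∂L/∂ŷ = 3.8

∂L/∂ŷ = 2(ŷ - y) = 2(-3.0 - -4.9) = 2(1.9) = 3.8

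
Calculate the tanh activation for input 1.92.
0.9579

tanh(1.92) = (e^(1.92) - e^(-1.92))/(e^(1.92) + e^(-1.92)) = 0.9579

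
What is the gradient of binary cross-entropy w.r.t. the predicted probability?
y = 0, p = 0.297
∂L/∂p = 1.422

∂L/∂p = -y/p + (1-y)/(1-p) = 0 + 1/0.703 = 1.422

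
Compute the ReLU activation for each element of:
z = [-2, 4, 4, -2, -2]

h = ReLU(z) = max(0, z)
h = [0, 4, 4, 0, 0]

ReLU applied element-wise: max(0,-2)=0, max(0,4)=4, max(0,4)=4, max(0,-2)=0, max(0,-2)=0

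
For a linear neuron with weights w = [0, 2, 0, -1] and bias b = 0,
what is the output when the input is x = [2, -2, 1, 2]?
y = -6

y = (0)(2) + (2)(-2) + (0)(1) + (-1)(2) + 0 = -6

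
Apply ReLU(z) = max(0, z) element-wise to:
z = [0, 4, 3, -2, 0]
h = [0, 4, 3, 0, 0]

ReLU applied element-wise: max(0,0)=0, max(0,4)=4, max(0,3)=3, max(0,-2)=0, max(0,0)=0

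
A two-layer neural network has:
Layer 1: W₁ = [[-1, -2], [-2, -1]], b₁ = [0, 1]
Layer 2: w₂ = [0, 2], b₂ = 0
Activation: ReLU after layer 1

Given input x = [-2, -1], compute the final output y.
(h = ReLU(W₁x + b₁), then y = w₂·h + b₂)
y = 12

Layer 1 pre-activation: z₁ = [4, 6]
After ReLU: h = [4, 6]
Layer 2 output: y = 0×4 + 2×6 + 0 = 12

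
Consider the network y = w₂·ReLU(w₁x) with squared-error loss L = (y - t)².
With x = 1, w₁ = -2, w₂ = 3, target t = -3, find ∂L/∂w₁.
∂L/∂w₁ = 0

Forward pass:
z = w₁x = -2×1 = -2
h = ReLU(-2) = 0
y = w₂h = 3×0 = 0

Backward pass:
∂L/∂y = 2(y - t) = 2(0 - -3) = 6
∂y/∂h = w₂ = 3
∂h/∂z = 0 (ReLU derivative)
∂z/∂w₁ = x = 1

∂L/∂w₁ = 6 × 3 × 0 × 1 = 0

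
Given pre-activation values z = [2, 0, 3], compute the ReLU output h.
h = [2, 0, 3]

ReLU applied element-wise: max(0,2)=2, max(0,0)=0, max(0,3)=3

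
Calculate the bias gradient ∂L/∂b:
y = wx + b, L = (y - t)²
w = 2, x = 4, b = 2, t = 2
∂L/∂b = 16

y = wx + b = (2)(4) + 2 = 10
∂L/∂y = 2(y - t) = 2(10 - 2) = 16
∂y/∂b = 1
∂L/∂b = ∂L/∂y · ∂y/∂b = 16 × 1 = 16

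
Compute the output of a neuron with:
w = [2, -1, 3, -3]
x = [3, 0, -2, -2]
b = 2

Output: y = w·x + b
y = 8

y = (2)(3) + (-1)(0) + (3)(-2) + (-3)(-2) + 2 = 8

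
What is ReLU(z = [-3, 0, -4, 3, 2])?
h = [0, 0, 0, 3, 2]

ReLU applied element-wise: max(0,-3)=0, max(0,0)=0, max(0,-4)=0, max(0,3)=3, max(0,2)=2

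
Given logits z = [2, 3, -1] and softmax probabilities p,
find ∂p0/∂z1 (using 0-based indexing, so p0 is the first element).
∂p0/∂z1 = -0.1915

p = softmax(z) = [0.2654, 0.7214, 0.01321]
p0 = 0.2654, p1 = 0.7214

∂p0/∂z1 = -p0 × p1 = -0.2654 × 0.7214 = -0.1915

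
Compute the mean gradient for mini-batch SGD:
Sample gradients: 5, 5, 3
Average gradient = 4.333

Average = (1/3)(5 + 5 + 3) = 13/3 = 4.333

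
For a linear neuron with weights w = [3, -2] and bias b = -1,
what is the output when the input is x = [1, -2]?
y = 6

y = (3)(1) + (-2)(-2) + -1 = 6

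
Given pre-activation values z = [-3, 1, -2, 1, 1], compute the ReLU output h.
h = [0, 1, 0, 1, 1]

ReLU applied element-wise: max(0,-3)=0, max(0,1)=1, max(0,-2)=0, max(0,1)=1, max(0,1)=1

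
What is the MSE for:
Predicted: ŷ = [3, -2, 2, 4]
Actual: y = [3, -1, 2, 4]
MSE = 0.25

MSE = (1/4)((3-3)² + (-2--1)² + (2-2)² + (4-4)²) = (1/4)(0 + 1 + 0 + 0) = 0.25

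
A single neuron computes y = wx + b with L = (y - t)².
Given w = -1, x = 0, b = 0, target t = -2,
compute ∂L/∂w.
∂L/∂w = 0

y = wx + b = (-1)(0) + 0 = 0
∂L/∂y = 2(y - t) = 2(0 - -2) = 4
∂y/∂w = x = 0
∂L/∂w = ∂L/∂y · ∂y/∂w = 4 × 0 = 0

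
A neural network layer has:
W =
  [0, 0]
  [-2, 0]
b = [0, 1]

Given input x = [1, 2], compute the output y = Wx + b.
y = [0, -1]

Wx = [0×1 + 0×2, -2×1 + 0×2]
   = [0, -2]
y = Wx + b = [0 + 0, -2 + 1] = [0, -1]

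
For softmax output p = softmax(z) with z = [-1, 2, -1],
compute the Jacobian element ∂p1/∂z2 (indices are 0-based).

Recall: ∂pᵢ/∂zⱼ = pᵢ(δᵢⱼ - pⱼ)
∂p1/∂z2 = -0.04118

p = softmax(z) = [0.04528, 0.9094, 0.04528]
p1 = 0.9094, p2 = 0.04528

∂p1/∂z2 = -p1 × p2 = -0.9094 × 0.04528 = -0.04118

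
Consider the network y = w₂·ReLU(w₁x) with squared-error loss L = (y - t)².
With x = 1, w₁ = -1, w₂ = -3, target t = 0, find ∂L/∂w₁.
∂L/∂w₁ = 0

Forward pass:
z = w₁x = -1×1 = -1
h = ReLU(-1) = 0
y = w₂h = -3×0 = 0

Backward pass:
∂L/∂y = 2(y - t) = 2(0 - 0) = 0
∂y/∂h = w₂ = -3
∂h/∂z = 0 (ReLU derivative)
∂z/∂w₁ = x = 1

∂L/∂w₁ = 0 × -3 × 0 × 1 = 0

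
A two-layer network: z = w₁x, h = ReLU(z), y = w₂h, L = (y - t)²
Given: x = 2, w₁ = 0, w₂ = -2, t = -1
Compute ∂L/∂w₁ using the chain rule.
∂L/∂w₁ = 0

Forward pass:
z = w₁x = 0×2 = 0
h = ReLU(0) = 0
y = w₂h = -2×0 = 0

Backward pass:
∂L/∂y = 2(y - t) = 2(0 - -1) = 2
∂y/∂h = w₂ = -2
∂h/∂z = 0 (ReLU derivative)
∂z/∂w₁ = x = 2

∂L/∂w₁ = 2 × -2 × 0 × 2 = 0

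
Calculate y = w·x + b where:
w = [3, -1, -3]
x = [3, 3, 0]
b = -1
y = 5

y = (3)(3) + (-1)(3) + (-3)(0) + -1 = 5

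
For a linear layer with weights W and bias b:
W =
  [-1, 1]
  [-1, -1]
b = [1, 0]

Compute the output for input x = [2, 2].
y = [1, -4]

Wx = [-1×2 + 1×2, -1×2 + -1×2]
   = [0, -4]
y = Wx + b = [0 + 1, -4 + 0] = [1, -4]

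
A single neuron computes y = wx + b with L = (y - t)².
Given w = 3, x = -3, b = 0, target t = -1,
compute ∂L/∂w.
∂L/∂w = 48

y = wx + b = (3)(-3) + 0 = -9
∂L/∂y = 2(y - t) = 2(-9 - -1) = -16
∂y/∂w = x = -3
∂L/∂w = ∂L/∂y · ∂y/∂w = -16 × -3 = 48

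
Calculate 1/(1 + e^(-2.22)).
0.902

sigmoid(2.22) = 1/(1 + e^(-2.22)) = 1/(1 + 0.1086) = 0.902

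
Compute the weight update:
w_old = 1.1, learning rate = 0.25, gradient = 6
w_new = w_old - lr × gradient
w_new = -0.4

w_new = w - η·∂L/∂w = 1.1 - 0.25×(6) = 1.1 - (1.5) = -0.4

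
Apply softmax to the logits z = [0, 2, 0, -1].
p = [0.1025, 0.7573, 0.1025, 0.0377]

exp(z) = [1, 7.389, 1, 0.3679]
Sum = 9.757
p = [0.1025, 0.7573, 0.1025, 0.0377]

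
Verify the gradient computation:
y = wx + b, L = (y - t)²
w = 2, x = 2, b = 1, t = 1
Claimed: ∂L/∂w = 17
Incorrect

y = (2)(2) + 1 = 5
∂L/∂y = 2(y - t) = 2(5 - 1) = 8
∂y/∂w = x = 2
∂L/∂w = 8 × 2 = 16

Claimed value: 17
Incorrect: The correct gradient is 16.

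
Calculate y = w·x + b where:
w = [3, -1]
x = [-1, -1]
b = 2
y = 0

y = (3)(-1) + (-1)(-1) + 2 = 0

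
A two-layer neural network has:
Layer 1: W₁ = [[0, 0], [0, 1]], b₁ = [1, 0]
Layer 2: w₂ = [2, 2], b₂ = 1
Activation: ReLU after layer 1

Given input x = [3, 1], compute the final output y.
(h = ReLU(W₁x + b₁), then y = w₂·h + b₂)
y = 5

Layer 1 pre-activation: z₁ = [1, 1]
After ReLU: h = [1, 1]
Layer 2 output: y = 2×1 + 2×1 + 1 = 5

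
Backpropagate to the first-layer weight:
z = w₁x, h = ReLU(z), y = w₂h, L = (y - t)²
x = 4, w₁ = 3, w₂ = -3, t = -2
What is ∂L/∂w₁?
∂L/∂w₁ = 816

Forward pass:
z = w₁x = 3×4 = 12
h = ReLU(12) = 12
y = w₂h = -3×12 = -36

Backward pass:
∂L/∂y = 2(y - t) = 2(-36 - -2) = -68
∂y/∂h = w₂ = -3
∂h/∂z = 1 (ReLU derivative)
∂z/∂w₁ = x = 4

∂L/∂w₁ = -68 × -3 × 1 × 4 = 816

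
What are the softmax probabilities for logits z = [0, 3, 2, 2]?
p = [0.0279, 0.5601, 0.206, 0.206]

exp(z) = [1, 20.09, 7.389, 7.389]
Sum = 35.86
p = [0.0279, 0.5601, 0.206, 0.206]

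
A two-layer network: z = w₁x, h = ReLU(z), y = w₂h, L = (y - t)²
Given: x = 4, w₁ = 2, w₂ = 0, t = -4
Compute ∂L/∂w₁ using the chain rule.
∂L/∂w₁ = 0

Forward pass:
z = w₁x = 2×4 = 8
h = ReLU(8) = 8
y = w₂h = 0×8 = 0

Backward pass:
∂L/∂y = 2(y - t) = 2(0 - -4) = 8
∂y/∂h = w₂ = 0
∂h/∂z = 1 (ReLU derivative)
∂z/∂w₁ = x = 4

∂L/∂w₁ = 8 × 0 × 1 × 4 = 0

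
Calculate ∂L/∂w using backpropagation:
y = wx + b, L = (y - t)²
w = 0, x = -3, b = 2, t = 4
∂L/∂w = 12

y = wx + b = (0)(-3) + 2 = 2
∂L/∂y = 2(y - t) = 2(2 - 4) = -4
∂y/∂w = x = -3
∂L/∂w = ∂L/∂y · ∂y/∂w = -4 × -3 = 12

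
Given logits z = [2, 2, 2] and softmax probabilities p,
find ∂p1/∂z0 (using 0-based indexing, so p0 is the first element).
∂p1/∂z0 = -0.1111

p = softmax(z) = [0.3333, 0.3333, 0.3333]
p1 = 0.3333, p0 = 0.3333

∂p1/∂z0 = -p1 × p0 = -0.3333 × 0.3333 = -0.1111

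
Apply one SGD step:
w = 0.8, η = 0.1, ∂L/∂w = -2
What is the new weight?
w_new = 1

w_new = w - η·∂L/∂w = 0.8 - 0.1×(-2) = 0.8 - (-0.2) = 1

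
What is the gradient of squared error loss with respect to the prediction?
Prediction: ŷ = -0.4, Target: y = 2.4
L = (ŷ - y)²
∂L/∂ŷ = -5.6

∂L/∂ŷ = 2(ŷ - y) = 2(-0.4 - 2.4) = 2(-2.8) = -5.6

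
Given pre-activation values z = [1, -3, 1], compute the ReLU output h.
h = [1, 0, 1]

ReLU applied element-wise: max(0,1)=1, max(0,-3)=0, max(0,1)=1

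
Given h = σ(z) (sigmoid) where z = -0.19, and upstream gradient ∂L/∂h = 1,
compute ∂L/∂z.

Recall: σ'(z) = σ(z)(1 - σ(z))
∂L/∂z = 0.2478

σ(-0.19) = 0.4526
σ'(-0.19) = σ(-0.19)(1 - σ(-0.19)) = 0.4526 × 0.5474 = 0.2478
∂L/∂z = ∂L/∂h · σ'(z) = 1 × 0.2478 = 0.2478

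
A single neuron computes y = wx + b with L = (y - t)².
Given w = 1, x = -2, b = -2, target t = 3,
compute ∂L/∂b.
∂L/∂b = -14

y = wx + b = (1)(-2) + -2 = -4
∂L/∂y = 2(y - t) = 2(-4 - 3) = -14
∂y/∂b = 1
∂L/∂b = ∂L/∂y · ∂y/∂b = -14 × 1 = -14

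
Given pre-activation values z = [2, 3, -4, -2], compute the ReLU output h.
h = [2, 3, 0, 0]

ReLU applied element-wise: max(0,2)=2, max(0,3)=3, max(0,-4)=0, max(0,-2)=0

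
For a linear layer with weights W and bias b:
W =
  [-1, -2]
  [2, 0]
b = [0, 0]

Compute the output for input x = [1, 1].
y = [-3, 2]

Wx = [-1×1 + -2×1, 2×1 + 0×1]
   = [-3, 2]
y = Wx + b = [-3 + 0, 2 + 0] = [-3, 2]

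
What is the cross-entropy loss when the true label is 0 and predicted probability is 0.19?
L = 0.2107

L = -0·log(0.19) - 1·log(0.81) = -log(0.81) = 0.2107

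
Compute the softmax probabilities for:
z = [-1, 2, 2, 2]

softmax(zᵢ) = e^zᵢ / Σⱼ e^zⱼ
p = [0.0163, 0.3279, 0.3279, 0.3279]

exp(z) = [0.3679, 7.389, 7.389, 7.389]
Sum = 22.54
p = [0.0163, 0.3279, 0.3279, 0.3279]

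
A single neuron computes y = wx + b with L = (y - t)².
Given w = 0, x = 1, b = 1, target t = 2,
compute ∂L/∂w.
∂L/∂w = -2

y = wx + b = (0)(1) + 1 = 1
∂L/∂y = 2(y - t) = 2(1 - 2) = -2
∂y/∂w = x = 1
∂L/∂w = ∂L/∂y · ∂y/∂w = -2 × 1 = -2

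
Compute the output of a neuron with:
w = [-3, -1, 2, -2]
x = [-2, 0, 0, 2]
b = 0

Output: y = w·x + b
y = 2

y = (-3)(-2) + (-1)(0) + (2)(0) + (-2)(2) + 0 = 2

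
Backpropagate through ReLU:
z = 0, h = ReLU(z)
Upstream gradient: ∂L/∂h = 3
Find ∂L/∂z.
∂L/∂z = 0

h = ReLU(0) = 0
At z = 0: ∂h/∂z = 0 (by convention)
∂L/∂z = ∂L/∂h · ∂h/∂z = 3 × 0 = 0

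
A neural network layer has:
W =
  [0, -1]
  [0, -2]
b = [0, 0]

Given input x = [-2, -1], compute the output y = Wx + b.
y = [1, 2]

Wx = [0×-2 + -1×-1, 0×-2 + -2×-1]
   = [1, 2]
y = Wx + b = [1 + 0, 2 + 0] = [1, 2]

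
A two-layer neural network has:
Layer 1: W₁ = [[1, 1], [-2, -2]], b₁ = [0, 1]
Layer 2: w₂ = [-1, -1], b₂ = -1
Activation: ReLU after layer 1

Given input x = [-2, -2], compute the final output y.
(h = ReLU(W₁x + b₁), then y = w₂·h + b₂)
y = -10

Layer 1 pre-activation: z₁ = [-4, 9]
After ReLU: h = [0, 9]
Layer 2 output: y = -1×0 + -1×9 + -1 = -10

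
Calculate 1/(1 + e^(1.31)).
0.2125

sigmoid(-1.31) = 1/(1 + e^(1.31)) = 1/(1 + 3.706) = 0.2125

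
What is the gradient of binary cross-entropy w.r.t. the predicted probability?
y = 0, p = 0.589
∂L/∂p = 2.433

∂L/∂p = -y/p + (1-y)/(1-p) = 0 + 1/0.411 = 2.433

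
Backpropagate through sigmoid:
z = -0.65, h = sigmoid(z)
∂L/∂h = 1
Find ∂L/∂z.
∂L/∂z = 0.2253

σ(-0.65) = 0.343
σ'(-0.65) = σ(-0.65)(1 - σ(-0.65)) = 0.343 × 0.657 = 0.2253
∂L/∂z = ∂L/∂h · σ'(z) = 1 × 0.2253 = 0.2253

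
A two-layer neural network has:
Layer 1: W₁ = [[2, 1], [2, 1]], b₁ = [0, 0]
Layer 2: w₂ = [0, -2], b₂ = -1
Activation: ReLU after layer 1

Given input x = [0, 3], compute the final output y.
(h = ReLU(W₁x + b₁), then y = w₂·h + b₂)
y = -7

Layer 1 pre-activation: z₁ = [3, 3]
After ReLU: h = [3, 3]
Layer 2 output: y = 0×3 + -2×3 + -1 = -7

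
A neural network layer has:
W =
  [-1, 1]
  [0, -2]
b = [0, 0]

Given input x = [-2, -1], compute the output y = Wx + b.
y = [1, 2]

Wx = [-1×-2 + 1×-1, 0×-2 + -2×-1]
   = [1, 2]
y = Wx + b = [1 + 0, 2 + 0] = [1, 2]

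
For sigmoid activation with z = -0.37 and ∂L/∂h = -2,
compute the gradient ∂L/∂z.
∂L/∂z = -0.4833

σ(-0.37) = 0.4085
σ'(-0.37) = σ(-0.37)(1 - σ(-0.37)) = 0.4085 × 0.5915 = 0.2416
∂L/∂z = ∂L/∂h · σ'(z) = -2 × 0.2416 = -0.4833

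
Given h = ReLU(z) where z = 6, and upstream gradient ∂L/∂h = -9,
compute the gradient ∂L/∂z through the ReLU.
∂L/∂z = -9

h = ReLU(6) = 6
Since z > 0: ∂h/∂z = 1
∂L/∂z = ∂L/∂h · ∂h/∂z = -9 × 1 = -9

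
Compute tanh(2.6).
0.989

tanh(2.6) = (e^(2.6) - e^(-2.6))/(e^(2.6) + e^(-2.6)) = 0.989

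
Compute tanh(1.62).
0.9246

tanh(1.62) = (e^(1.62) - e^(-1.62))/(e^(1.62) + e^(-1.62)) = 0.9246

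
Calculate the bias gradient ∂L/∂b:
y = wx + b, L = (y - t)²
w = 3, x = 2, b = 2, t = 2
∂L/∂b = 12

y = wx + b = (3)(2) + 2 = 8
∂L/∂y = 2(y - t) = 2(8 - 2) = 12
∂y/∂b = 1
∂L/∂b = ∂L/∂y · ∂y/∂b = 12 × 1 = 12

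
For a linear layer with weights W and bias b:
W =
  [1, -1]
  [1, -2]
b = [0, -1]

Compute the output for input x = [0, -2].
y = [2, 3]

Wx = [1×0 + -1×-2, 1×0 + -2×-2]
   = [2, 4]
y = Wx + b = [2 + 0, 4 + -1] = [2, 3]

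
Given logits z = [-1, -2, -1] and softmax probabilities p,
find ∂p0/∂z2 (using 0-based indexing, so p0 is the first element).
∂p0/∂z2 = -0.1784

p = softmax(z) = [0.4223, 0.1554, 0.4223]
p0 = 0.4223, p2 = 0.4223

∂p0/∂z2 = -p0 × p2 = -0.4223 × 0.4223 = -0.1784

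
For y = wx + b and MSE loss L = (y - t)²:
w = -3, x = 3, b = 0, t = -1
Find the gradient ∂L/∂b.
∂L/∂b = -16

y = wx + b = (-3)(3) + 0 = -9
∂L/∂y = 2(y - t) = 2(-9 - -1) = -16
∂y/∂b = 1
∂L/∂b = ∂L/∂y · ∂y/∂b = -16 × 1 = -16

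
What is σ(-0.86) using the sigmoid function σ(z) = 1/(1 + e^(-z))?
0.2973

sigmoid(-0.86) = 1/(1 + e^(0.86)) = 1/(1 + 2.363) = 0.2973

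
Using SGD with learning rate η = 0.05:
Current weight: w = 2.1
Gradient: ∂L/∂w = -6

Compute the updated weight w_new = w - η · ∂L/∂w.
w_new = 2.4

w_new = w - η·∂L/∂w = 2.1 - 0.05×(-6) = 2.1 - (-0.3) = 2.4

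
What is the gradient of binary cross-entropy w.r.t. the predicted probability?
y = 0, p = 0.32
∂L/∂p = 1.471

∂L/∂p = -y/p + (1-y)/(1-p) = 0 + 1/0.68 = 1.471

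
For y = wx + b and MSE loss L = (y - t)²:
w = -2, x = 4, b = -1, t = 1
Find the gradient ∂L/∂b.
∂L/∂b = -20

y = wx + b = (-2)(4) + -1 = -9
∂L/∂y = 2(y - t) = 2(-9 - 1) = -20
∂y/∂b = 1
∂L/∂b = ∂L/∂y · ∂y/∂b = -20 × 1 = -20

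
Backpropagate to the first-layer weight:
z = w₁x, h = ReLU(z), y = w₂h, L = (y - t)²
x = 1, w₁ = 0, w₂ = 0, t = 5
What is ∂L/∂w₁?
∂L/∂w₁ = 0

Forward pass:
z = w₁x = 0×1 = 0
h = ReLU(0) = 0
y = w₂h = 0×0 = 0

Backward pass:
∂L/∂y = 2(y - t) = 2(0 - 5) = -10
∂y/∂h = w₂ = 0
∂h/∂z = 0 (ReLU derivative)
∂z/∂w₁ = x = 1

∂L/∂w₁ = -10 × 0 × 0 × 1 = 0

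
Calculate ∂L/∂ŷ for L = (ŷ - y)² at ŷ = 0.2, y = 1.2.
∂L/∂ŷ = -2.0

∂L/∂ŷ = 2(ŷ - y) = 2(0.2 - 1.2) = 2(-1.0) = -2.0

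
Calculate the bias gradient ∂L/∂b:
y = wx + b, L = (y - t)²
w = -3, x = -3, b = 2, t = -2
∂L/∂b = 26

y = wx + b = (-3)(-3) + 2 = 11
∂L/∂y = 2(y - t) = 2(11 - -2) = 26
∂y/∂b = 1
∂L/∂b = ∂L/∂y · ∂y/∂b = 26 × 1 = 26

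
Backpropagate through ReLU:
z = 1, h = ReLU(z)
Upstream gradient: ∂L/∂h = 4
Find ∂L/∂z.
∂L/∂z = 4

h = ReLU(1) = 1
Since z > 0: ∂h/∂z = 1
∂L/∂z = ∂L/∂h · ∂h/∂z = 4 × 1 = 4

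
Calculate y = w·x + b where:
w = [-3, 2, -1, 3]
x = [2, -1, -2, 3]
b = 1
y = 4

y = (-3)(2) + (2)(-1) + (-1)(-2) + (3)(3) + 1 = 4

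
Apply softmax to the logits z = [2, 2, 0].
p = [0.4683, 0.4683, 0.0634]

exp(z) = [7.389, 7.389, 1]
Sum = 15.78
p = [0.4683, 0.4683, 0.0634]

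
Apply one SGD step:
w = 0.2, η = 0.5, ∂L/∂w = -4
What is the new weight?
w_new = 2.2

w_new = w - η·∂L/∂w = 0.2 - 0.5×(-4) = 0.2 - (-2) = 2.2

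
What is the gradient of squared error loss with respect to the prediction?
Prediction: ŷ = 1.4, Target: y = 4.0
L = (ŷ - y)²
∂L/∂ŷ = -5.2

∂L/∂ŷ = 2(ŷ - y) = 2(1.4 - 4.0) = 2(-2.6) = -5.2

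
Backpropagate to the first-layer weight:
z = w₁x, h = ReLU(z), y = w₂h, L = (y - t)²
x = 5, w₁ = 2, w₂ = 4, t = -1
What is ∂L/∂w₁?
∂L/∂w₁ = 1640

Forward pass:
z = w₁x = 2×5 = 10
h = ReLU(10) = 10
y = w₂h = 4×10 = 40

Backward pass:
∂L/∂y = 2(y - t) = 2(40 - -1) = 82
∂y/∂h = w₂ = 4
∂h/∂z = 1 (ReLU derivative)
∂z/∂w₁ = x = 5

∂L/∂w₁ = 82 × 4 × 1 × 5 = 1640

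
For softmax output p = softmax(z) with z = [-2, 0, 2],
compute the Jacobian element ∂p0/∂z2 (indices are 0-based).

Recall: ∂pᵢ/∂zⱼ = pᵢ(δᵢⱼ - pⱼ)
∂p0/∂z2 = -0.01376

p = softmax(z) = [0.01588, 0.1173, 0.8668]
p0 = 0.01588, p2 = 0.8668

∂p0/∂z2 = -p0 × p2 = -0.01588 × 0.8668 = -0.01376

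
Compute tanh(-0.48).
-0.4462

tanh(-0.48) = (e^(-0.48) - e^(0.48))/(e^(-0.48) + e^(0.48)) = -0.4462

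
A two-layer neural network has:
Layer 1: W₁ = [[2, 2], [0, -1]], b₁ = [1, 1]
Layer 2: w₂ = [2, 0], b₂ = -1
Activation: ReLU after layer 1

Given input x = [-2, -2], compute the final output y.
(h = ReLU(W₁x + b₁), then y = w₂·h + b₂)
y = -1

Layer 1 pre-activation: z₁ = [-7, 3]
After ReLU: h = [0, 3]
Layer 2 output: y = 2×0 + 0×3 + -1 = -1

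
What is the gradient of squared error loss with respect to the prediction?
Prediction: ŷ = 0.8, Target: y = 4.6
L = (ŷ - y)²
∂L/∂ŷ = -7.6

∂L/∂ŷ = 2(ŷ - y) = 2(0.8 - 4.6) = 2(-3.8) = -7.6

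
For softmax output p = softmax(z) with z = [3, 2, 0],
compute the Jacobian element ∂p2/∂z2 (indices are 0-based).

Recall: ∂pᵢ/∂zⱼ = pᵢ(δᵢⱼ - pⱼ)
∂p2/∂z2 = 0.03389

p = softmax(z) = [0.7054, 0.2595, 0.03512]
p2 = 0.03512

∂p2/∂z2 = p2(1 - p2) = 0.03512 × (1 - 0.03512) = 0.03389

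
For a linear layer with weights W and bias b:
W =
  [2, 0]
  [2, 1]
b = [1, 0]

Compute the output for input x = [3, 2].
y = [7, 8]

Wx = [2×3 + 0×2, 2×3 + 1×2]
   = [6, 8]
y = Wx + b = [6 + 1, 8 + 0] = [7, 8]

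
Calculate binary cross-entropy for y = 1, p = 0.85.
L = 0.1625

L = -1·log(0.85) - 0·log(0.15) = -log(0.85) = 0.1625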